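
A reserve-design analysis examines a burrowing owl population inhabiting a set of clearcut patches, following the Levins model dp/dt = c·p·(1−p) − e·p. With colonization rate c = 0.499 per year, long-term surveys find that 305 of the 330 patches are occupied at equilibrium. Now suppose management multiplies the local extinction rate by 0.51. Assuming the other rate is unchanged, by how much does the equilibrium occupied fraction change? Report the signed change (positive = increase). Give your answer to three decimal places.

Observed p* = 305/330 = 0.92424.
Balance c(1−p*) = e gives e = 0.499×(1 − 0.92424) = 0.03780.
New p* = 1 − e/c = 1 − 0.01928/0.49900 = 0.96136.
Δp* = 0.96136 − 0.92424 = +0.03712.

0.037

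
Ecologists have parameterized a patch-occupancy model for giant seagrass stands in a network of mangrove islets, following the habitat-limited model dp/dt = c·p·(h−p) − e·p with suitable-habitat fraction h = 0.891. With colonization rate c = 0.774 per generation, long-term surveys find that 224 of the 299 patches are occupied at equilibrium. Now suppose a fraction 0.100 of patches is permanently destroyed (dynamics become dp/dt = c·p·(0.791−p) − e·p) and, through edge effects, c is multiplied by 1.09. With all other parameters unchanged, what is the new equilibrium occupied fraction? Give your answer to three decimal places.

0.661

Observed p* = 224/299 = 0.74916.
Balance c(h−p*) = e gives e = 0.774×(0.891 − 0.74916) = 0.10978.
New p* = 0.791 − e/c = 0.791 − 0.10978/0.84366 = 0.66088.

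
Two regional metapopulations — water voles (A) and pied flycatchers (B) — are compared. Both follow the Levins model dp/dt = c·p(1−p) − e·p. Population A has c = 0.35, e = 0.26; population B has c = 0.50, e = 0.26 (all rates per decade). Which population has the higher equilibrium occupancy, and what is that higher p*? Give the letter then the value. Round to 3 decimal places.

B, 0.480

A: p*_A = 1 − 0.26/0.35 = 0.2571.
B: p*_B = 1 − 0.26/0.50 = 0.4800.
B is higher at 0.4800.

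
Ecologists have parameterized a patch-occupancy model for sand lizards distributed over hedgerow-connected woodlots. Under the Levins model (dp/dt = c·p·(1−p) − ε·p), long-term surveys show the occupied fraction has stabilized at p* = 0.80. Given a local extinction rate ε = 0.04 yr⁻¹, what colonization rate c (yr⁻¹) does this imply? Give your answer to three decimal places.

At equilibrium c(1−p*) = ε, so c = ε/(1−p*).
c = 0.04/(1 − 0.80) = 0.04/0.2000 = 0.2000.

0.200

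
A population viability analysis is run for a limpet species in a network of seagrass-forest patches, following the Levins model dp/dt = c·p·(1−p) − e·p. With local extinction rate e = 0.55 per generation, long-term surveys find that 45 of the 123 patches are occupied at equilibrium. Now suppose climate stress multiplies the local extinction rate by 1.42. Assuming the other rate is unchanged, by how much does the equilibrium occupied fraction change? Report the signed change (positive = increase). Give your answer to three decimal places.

Observed p* = 45/123 = 0.36585.
Balance c(1−p*) = e gives c = e/(1 − 0.36585) = 0.55/0.63415 = 0.86730.
New p* = 1 − e/c = 1 − 0.78100/0.86730 = 0.09950.
Δp* = 0.09950 − 0.36585 = -0.26635.

-0.266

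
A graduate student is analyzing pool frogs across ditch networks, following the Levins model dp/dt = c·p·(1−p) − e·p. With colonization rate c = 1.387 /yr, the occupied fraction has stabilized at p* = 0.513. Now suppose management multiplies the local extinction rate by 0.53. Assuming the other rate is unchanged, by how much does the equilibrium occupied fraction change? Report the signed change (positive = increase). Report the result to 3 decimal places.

Balance c(1−p*) = e gives e = 1.387×(1 − 0.51300) = 0.67547.
New p* = 1 − e/c = 1 − 0.35800/1.38700 = 0.74189.
Δp* = 0.74189 − 0.51300 = +0.22889.

0.229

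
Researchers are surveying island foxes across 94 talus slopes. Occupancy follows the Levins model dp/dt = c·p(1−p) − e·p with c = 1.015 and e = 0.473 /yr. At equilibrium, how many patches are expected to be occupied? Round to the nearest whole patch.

50

p* = 1 − e/c = 1 − 0.473/1.015 = 0.5340.
Expected occupied patches = N × p* = 94 × 0.5340 = 50.20 ≈ 50.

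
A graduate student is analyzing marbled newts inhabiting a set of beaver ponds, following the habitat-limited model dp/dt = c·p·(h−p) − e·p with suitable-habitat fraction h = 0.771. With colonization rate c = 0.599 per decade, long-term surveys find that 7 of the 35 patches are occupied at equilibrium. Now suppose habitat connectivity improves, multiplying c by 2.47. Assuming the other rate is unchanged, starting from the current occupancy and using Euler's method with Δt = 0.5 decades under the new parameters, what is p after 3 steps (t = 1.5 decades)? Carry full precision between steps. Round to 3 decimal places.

0.357

Observed p* = 7/35 = 0.20000.
Balance c(h−p*) = e gives e = 0.599×(0.771 − 0.20000) = 0.34203.
Starting from p₀ = 0.20000; update p ← p + (dp/dt)·Δt with the new parameters.
step 1: Δp = +0.05028, p = 0.25028
step 2: Δp = +0.05361, p = 0.30389
step 3: Δp = +0.05304, p = 0.35693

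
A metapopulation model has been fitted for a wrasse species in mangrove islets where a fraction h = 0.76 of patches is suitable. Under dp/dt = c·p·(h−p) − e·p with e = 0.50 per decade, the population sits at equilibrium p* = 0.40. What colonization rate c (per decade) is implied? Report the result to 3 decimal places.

1.389

At equilibrium c(h−p*) = e, so c = e/(h−p*).
c = 0.50/(0.76 − 0.40) = 0.50/0.3600 = 1.3889.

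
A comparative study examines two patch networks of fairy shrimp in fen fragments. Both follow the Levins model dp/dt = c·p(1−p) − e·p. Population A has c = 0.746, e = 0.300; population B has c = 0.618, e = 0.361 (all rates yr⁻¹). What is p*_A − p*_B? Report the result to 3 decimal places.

0.182

A: p*_A = 1 − 0.300/0.746 = 0.5979.
B: p*_B = 1 − 0.361/0.618 = 0.4159.
p*_A − p*_B = 0.5979 − 0.4159 = 0.1820.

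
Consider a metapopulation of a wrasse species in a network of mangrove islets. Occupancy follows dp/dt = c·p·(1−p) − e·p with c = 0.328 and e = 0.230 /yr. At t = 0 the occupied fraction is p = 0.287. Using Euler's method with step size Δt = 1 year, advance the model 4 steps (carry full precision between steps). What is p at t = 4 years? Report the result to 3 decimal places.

Update rule: p ← p + [c·p·(1−p) − e·p]·Δt with Δt = 1.
step 1: Δp = +0.00111, p = 0.28811
step 2: Δp = +0.00101, p = 0.28912
step 3: Δp = +0.00092, p = 0.29003
step 4: Δp = +0.00083, p = 0.29087

0.291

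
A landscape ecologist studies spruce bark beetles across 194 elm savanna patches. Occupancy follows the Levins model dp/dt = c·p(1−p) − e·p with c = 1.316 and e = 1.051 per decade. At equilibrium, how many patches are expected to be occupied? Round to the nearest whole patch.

p* = 1 − e/c = 1 − 1.051/1.316 = 0.2014.
Expected occupied patches = N × p* = 194 × 0.2014 = 39.07 ≈ 39.

39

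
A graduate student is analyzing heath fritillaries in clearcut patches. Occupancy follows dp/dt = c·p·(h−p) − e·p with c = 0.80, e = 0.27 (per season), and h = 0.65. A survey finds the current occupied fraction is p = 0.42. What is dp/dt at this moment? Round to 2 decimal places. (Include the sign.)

Colonization term: c·p·(h−p) = 0.80×0.42×0.2300 = 0.07728.
Extinction term: e·p = 0.11340.
dp/dt = 0.07728 − 0.11340 = -0.03612.

-0.04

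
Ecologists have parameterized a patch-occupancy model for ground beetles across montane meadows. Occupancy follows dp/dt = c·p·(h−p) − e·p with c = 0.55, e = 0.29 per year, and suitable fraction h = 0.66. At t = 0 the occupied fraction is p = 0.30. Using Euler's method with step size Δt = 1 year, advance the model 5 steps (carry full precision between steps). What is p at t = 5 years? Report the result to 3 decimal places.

Update rule: p ← p + [c·p·(h−p) − e·p]·Δt with Δt = 1.
t = 1: p = 0.30000 + (-0.02760) = 0.27240
t = 2: p = 0.27240 + (-0.02093) = 0.25147
t = 3: p = 0.25147 + (-0.01642) = 0.23505
t = 4: p = 0.23505 + (-0.01323) = 0.22182
t = 5: p = 0.22182 + (-0.01087) = 0.21095

0.211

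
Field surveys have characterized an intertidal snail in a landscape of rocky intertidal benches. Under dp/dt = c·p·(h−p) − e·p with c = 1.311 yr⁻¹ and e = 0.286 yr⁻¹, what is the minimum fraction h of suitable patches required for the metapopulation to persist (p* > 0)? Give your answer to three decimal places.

0.218

p* = h − e/c is positive only when h > e/c.
h_min = e/c = 0.286/1.311 = 0.2182.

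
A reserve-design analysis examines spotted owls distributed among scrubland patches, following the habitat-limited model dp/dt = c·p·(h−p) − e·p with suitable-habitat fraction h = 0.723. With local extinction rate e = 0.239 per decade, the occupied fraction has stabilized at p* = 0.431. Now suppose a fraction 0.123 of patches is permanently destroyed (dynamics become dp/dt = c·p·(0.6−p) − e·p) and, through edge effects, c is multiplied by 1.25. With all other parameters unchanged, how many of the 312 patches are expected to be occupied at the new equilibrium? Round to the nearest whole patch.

Balance c(h−p*) = e gives c = e/(0.723 − 0.43100) = 0.239/0.29200 = 0.81849.
New p* = 0.6 − e/c = 0.6 − 0.23900/1.02311 = 0.36640.
Expected occupied = 312 × 0.36640 = 114.32 ≈ 114.

114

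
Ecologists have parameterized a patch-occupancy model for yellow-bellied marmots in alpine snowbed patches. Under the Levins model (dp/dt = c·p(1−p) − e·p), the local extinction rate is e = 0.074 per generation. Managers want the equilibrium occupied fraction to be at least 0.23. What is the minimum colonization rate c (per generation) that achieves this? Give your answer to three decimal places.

p* = 1 − e/c ≥ 0.23 requires e/c ≤ 0.7700, i.e. c ≥ e/0.7700.
c_min = 0.074/0.7700 = 0.0961.

0.096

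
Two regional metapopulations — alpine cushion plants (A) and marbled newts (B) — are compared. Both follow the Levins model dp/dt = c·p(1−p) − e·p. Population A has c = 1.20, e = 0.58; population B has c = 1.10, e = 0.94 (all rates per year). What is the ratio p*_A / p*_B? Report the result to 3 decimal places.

A: p*_A = 1 − 0.58/1.20 = 0.5167.
B: p*_B = 1 − 0.94/1.10 = 0.1455.
p*_A / p*_B = 0.5167/0.1455 = 3.5521.

3.552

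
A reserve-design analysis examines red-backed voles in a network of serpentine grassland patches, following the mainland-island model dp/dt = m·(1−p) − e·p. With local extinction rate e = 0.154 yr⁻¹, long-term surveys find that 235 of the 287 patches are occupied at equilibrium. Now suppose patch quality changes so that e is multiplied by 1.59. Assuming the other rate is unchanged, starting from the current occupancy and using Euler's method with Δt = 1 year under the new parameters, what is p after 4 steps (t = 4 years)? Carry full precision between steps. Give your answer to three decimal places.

Observed p* = 235/287 = 0.81882.
Balance m(1−p*) = e·p* gives m = e·p*/(1−p*) = 0.154×0.81882/0.18118 = 0.69596.
Starting from p₀ = 0.81882; update p ← p + (dp/dt)·Δt with the new parameters.
p: 0.81882 → 0.74442  (Δp = -0.07440)
p: 0.74442 → 0.74002  (Δp = -0.00440)
p: 0.74002 → 0.73975  (Δp = -0.00026)
p: 0.73975 → 0.73974  (Δp = -0.00002)

0.740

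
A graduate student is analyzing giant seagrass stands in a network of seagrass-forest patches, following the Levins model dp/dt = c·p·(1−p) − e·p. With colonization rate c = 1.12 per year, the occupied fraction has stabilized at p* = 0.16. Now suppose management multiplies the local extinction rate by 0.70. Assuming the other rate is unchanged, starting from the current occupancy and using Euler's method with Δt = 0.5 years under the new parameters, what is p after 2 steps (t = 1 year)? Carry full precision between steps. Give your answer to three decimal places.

0.206

Balance c(1−p*) = e gives e = 1.12×(1 − 0.16000) = 0.94080.
Starting from p₀ = 0.16000; update p ← p + (dp/dt)·Δt with the new parameters.
p: 0.16000 → 0.18258  (Δp = +0.02258)
p: 0.18258 → 0.20604  (Δp = +0.02346)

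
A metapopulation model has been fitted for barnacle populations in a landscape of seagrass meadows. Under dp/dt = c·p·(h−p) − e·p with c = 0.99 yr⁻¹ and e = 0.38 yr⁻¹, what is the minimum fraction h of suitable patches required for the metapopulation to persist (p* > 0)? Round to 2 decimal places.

0.38

p* = h − e/c is positive only when h > e/c.
h_min = e/c = 0.38/0.99 = 0.3838.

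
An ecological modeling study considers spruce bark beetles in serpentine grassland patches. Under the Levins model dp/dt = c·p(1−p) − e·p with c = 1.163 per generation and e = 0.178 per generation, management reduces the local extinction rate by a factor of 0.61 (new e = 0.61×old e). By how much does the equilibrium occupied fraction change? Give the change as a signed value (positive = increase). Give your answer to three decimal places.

Before: p* = 1 − 0.178/1.163 = 0.8469.
After the change, c = 1.163, e = 0.10858, so p* = 1 − 0.10858/1.163 = 0.9066.
Δp* = 0.9066 − 0.8469 = +0.0597.

0.060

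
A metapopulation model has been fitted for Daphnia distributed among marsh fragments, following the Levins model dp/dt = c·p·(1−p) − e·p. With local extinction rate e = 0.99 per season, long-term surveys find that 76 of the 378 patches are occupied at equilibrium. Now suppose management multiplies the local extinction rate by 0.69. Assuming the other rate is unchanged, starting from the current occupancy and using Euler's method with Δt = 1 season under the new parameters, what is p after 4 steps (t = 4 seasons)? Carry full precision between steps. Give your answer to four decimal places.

Observed p* = 76/378 = 0.20106.
Balance c(1−p*) = e gives c = e/(1 − 0.20106) = 0.99/0.79894 = 1.23914.
Starting from p₀ = 0.20106; update p ← p + (dp/dt)·Δt with the new parameters.
  1  |  dp/dt·Δt = +0.061705  |  p_1 = 0.262763
  2  |  dp/dt·Δt = +0.060551  |  p_2 = 0.323314
  3  |  dp/dt·Δt = +0.050246  |  p_3 = 0.373559
  4  |  dp/dt·Δt = +0.034796  |  p_4 = 0.408355

0.4084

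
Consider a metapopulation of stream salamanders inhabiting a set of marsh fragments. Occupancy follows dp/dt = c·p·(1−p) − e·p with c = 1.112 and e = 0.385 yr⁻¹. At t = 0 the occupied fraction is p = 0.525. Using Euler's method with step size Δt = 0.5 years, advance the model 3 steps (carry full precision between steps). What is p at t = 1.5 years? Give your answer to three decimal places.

0.612

Update rule: p ← p + [c·p·(1−p) − e·p]·Δt with Δt = 0.5.
p: 0.52500 → 0.56259  (Δp = +0.03759)
p: 0.56259 → 0.59111  (Δp = +0.02852)
p: 0.59111 → 0.61171  (Δp = +0.02059)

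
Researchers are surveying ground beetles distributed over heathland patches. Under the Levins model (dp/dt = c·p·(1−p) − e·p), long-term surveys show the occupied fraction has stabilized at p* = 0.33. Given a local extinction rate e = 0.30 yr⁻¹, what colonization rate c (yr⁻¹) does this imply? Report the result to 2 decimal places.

0.45

At equilibrium c(1−p*) = e, so c = e/(1−p*).
c = 0.30/(1 − 0.33) = 0.30/0.6700 = 0.4478.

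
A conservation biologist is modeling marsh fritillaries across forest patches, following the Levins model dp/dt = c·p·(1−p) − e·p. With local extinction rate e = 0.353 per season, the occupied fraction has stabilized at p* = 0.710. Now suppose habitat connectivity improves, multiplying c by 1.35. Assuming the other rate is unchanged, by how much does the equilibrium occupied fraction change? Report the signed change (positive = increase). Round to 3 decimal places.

0.075

Balance c(1−p*) = e gives c = e/(1 − 0.71000) = 0.353/0.29000 = 1.21724.
New p* = 1 − e/c = 1 − 0.35300/1.64327 = 0.78518.
Δp* = 0.78518 − 0.71000 = +0.07518.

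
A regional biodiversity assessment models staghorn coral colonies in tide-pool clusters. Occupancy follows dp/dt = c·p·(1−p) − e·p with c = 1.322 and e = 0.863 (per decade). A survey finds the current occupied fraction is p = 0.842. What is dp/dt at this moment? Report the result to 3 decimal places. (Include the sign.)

Colonization term: c·p·(1−p) = 1.322×0.842×0.1580 = 0.17587.
Extinction term: e·p = 0.72665.
dp/dt = 0.17587 − 0.72665 = -0.55077.

-0.551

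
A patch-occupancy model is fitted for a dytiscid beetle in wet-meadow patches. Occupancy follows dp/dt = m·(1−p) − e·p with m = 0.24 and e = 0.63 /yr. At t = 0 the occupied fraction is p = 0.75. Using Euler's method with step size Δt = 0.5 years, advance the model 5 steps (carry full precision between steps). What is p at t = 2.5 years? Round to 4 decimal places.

0.3032

Update rule: p ← p + [m·(1−p) − e·p]·Δt with Δt = 0.5.
  1  |  dp/dt·Δt = -0.206250  |  p_1 = 0.543750
  2  |  dp/dt·Δt = -0.116531  |  p_2 = 0.427219
  3  |  dp/dt·Δt = -0.065840  |  p_3 = 0.361379
  4  |  dp/dt·Δt = -0.037200  |  p_4 = 0.324179
  5  |  dp/dt·Δt = -0.021018  |  p_5 = 0.303161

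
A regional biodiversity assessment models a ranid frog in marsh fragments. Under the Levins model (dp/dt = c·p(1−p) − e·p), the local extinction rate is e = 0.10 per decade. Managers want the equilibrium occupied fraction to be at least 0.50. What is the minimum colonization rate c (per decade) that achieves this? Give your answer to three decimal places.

p* = 1 − e/c ≥ 0.50 requires e/c ≤ 0.5000, i.e. c ≥ e/0.5000.
c_min = 0.10/0.5000 = 0.2000.

0.200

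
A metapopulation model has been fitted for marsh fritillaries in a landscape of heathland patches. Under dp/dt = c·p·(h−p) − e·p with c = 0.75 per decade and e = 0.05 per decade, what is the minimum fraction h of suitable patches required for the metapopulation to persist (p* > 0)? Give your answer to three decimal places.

p* = h − e/c is positive only when h > e/c.
h_min = e/c = 0.05/0.75 = 0.0667.

0.067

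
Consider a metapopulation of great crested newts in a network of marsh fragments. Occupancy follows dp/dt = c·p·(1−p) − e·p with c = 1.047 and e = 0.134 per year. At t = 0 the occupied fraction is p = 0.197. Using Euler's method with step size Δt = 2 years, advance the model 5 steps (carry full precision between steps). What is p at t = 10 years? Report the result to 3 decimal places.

Update rule: p ← p + [c·p·(1−p) − e·p]·Δt with Δt = 2.
p: 0.19700 → 0.47546  (Δp = +0.27846)
p: 0.47546 → 0.87027  (Δp = +0.39482)
p: 0.87027 → 0.87345  (Δp = +0.00318)
p: 0.87345 → 0.87083  (Δp = -0.00262)
p: 0.87083 → 0.87299  (Δp = +0.00217)

0.873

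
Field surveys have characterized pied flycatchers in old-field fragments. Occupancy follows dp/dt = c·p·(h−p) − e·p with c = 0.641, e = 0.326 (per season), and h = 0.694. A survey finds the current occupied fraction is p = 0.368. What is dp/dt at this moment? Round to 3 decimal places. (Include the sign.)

Colonization term: c·p·(h−p) = 0.641×0.368×0.3260 = 0.07690.
Extinction term: e·p = 0.11997.
dp/dt = 0.07690 − 0.11997 = -0.04307.

-0.043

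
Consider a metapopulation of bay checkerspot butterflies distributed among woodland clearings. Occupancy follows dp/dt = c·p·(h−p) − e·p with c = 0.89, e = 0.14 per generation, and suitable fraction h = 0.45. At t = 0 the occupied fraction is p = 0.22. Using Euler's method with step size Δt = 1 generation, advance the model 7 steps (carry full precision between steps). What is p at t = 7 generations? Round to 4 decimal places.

0.2805

Update rule: p ← p + [c·p·(h−p) − e·p]·Δt with Δt = 1.
t = 1: p = 0.22000 + (+0.01423) = 0.23423
t = 2: p = 0.23423 + (+0.01219) = 0.24642
t = 3: p = 0.24642 + (+0.01015) = 0.25657
t = 4: p = 0.25657 + (+0.00825) = 0.26482
t = 5: p = 0.26482 + (+0.00657) = 0.27139
t = 6: p = 0.27139 + (+0.00515) = 0.27654
t = 7: p = 0.27654 + (+0.00398) = 0.28051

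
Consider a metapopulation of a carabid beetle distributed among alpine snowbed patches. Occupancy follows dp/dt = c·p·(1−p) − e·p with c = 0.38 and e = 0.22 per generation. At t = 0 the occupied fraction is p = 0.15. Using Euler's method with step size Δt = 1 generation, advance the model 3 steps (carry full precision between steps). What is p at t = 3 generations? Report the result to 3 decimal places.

0.198

Update rule: p ← p + [c·p·(1−p) − e·p]·Δt with Δt = 1.
t = 1: p = 0.15000 + (+0.01545) = 0.16545
t = 2: p = 0.16545 + (+0.01607) = 0.18152
t = 3: p = 0.18152 + (+0.01652) = 0.19804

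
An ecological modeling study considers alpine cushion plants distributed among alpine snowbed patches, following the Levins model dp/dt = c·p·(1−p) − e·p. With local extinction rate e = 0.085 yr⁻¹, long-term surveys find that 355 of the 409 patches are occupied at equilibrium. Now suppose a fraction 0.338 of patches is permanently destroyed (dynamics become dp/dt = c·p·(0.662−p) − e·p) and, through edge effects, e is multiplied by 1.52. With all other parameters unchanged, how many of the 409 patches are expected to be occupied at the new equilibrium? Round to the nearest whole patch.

189

Observed p* = 355/409 = 0.86797.
Balance c(1−p*) = e gives c = e/(1 − 0.86797) = 0.085/0.13203 = 0.64379.
New p* = 0.662 − e/c = 0.662 − 0.12920/0.64379 = 0.46131.
Expected occupied = 409 × 0.46131 = 188.68 ≈ 189.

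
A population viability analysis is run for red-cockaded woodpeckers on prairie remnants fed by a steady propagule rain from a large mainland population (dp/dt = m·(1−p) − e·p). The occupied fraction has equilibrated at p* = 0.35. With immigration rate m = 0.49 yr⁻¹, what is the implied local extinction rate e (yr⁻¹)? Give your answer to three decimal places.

At equilibrium m(1−p*) = e·p*, so e = m(1−p*)/p*.
e = 0.49 × 0.6500 / 0.35 = 0.9100.

0.910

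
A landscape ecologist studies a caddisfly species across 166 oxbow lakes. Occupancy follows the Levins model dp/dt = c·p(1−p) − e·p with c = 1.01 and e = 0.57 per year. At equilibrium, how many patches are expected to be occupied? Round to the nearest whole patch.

p* = 1 − e/c = 1 − 0.57/1.01 = 0.4356.
Expected occupied patches = N × p* = 166 × 0.4356 = 72.32 ≈ 72.

72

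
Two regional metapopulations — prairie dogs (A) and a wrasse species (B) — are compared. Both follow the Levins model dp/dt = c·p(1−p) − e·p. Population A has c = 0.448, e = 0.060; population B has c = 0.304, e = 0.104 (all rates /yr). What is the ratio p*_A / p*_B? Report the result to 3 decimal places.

A: p*_A = 1 − 0.060/0.448 = 0.8661.
B: p*_B = 1 − 0.104/0.304 = 0.6579.
p*_A / p*_B = 0.8661/0.6579 = 1.3164.

1.316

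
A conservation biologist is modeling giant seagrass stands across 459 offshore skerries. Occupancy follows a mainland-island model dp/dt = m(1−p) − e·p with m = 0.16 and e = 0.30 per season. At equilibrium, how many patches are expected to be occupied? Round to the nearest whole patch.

p* = m/(m+e) = 0.16/0.4600 = 0.3478.
Expected occupied patches = N × p* = 459 × 0.3478 = 159.65 ≈ 160.

160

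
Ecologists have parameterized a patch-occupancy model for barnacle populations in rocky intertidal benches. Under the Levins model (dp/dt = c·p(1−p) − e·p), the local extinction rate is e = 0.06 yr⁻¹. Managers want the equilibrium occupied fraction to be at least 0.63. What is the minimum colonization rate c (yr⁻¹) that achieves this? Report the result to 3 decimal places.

p* = 1 − e/c ≥ 0.63 requires e/c ≤ 0.3700, i.e. c ≥ e/0.3700.
c_min = 0.06/0.3700 = 0.1622.

0.162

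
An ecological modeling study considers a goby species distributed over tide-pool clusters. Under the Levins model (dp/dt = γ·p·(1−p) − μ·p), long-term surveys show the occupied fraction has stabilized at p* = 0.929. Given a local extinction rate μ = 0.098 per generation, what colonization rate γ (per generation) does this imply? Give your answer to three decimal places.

At equilibrium γ(1−p*) = μ, so γ = μ/(1−p*).
γ = 0.098/(1 − 0.929) = 0.098/0.0710 = 1.3803.

1.380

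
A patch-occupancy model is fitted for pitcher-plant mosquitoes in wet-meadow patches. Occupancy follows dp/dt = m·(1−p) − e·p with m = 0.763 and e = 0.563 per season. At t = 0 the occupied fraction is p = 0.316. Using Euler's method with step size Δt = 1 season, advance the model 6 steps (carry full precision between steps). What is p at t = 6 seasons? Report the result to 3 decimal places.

0.575

Update rule: p ← p + [m·(1−p) − e·p]·Δt with Δt = 1.
t = 1: p = 0.31600 + (+0.34398) = 0.65998
t = 2: p = 0.65998 + (-0.11214) = 0.54785
t = 3: p = 0.54785 + (+0.03656) = 0.58440
t = 4: p = 0.58440 + (-0.01192) = 0.57248
t = 5: p = 0.57248 + (+0.00389) = 0.57637
t = 6: p = 0.57637 + (-0.00127) = 0.57510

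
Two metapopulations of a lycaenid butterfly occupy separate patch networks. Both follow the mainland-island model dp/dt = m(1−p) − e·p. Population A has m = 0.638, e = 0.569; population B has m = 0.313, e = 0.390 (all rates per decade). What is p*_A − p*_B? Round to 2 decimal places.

A: p*_A = m/(m+e) = 0.638/1.2070 = 0.5286.
B: p*_B = 0.313/0.7030 = 0.4452.
p*_A − p*_B = 0.5286 − 0.4452 = 0.0833.

0.08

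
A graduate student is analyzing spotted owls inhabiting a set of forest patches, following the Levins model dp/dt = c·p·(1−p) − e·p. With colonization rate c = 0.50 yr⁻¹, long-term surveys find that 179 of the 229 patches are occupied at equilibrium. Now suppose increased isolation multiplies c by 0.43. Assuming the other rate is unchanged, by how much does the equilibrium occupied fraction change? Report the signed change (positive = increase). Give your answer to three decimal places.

Observed p* = 179/229 = 0.78166.
Balance c(1−p*) = e gives e = 0.50×(1 − 0.78166) = 0.10917.
New p* = 1 − e/c = 1 − 0.10917/0.21500 = 0.49223.
Δp* = 0.49223 − 0.78166 = -0.28943.

-0.289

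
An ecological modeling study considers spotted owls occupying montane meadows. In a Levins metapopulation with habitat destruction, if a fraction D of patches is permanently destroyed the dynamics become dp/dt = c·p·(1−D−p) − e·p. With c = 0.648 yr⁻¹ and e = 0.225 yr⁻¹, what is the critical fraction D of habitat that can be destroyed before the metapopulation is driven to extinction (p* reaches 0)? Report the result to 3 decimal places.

0.653

The nontrivial equilibrium is p* = (1−D) − e/c; extinction occurs when this hits zero.
So D_crit = 1 − e/c = 1 − 0.225/0.648 = 1 − 0.3472 = 0.6528.
This equals the undisturbed p*, a classic result of Lande's extension.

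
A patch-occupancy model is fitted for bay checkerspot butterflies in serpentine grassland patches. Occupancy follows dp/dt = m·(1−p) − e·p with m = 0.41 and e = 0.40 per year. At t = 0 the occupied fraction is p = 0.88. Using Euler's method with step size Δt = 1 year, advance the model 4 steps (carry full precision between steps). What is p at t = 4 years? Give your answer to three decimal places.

Update rule: p ← p + [m·(1−p) − e·p]·Δt with Δt = 1.
  1  |  dp/dt·Δt = -0.302800  |  p_1 = 0.577200
  2  |  dp/dt·Δt = -0.057532  |  p_2 = 0.519668
  3  |  dp/dt·Δt = -0.010931  |  p_3 = 0.508737
  4  |  dp/dt·Δt = -0.002077  |  p_4 = 0.506660

0.507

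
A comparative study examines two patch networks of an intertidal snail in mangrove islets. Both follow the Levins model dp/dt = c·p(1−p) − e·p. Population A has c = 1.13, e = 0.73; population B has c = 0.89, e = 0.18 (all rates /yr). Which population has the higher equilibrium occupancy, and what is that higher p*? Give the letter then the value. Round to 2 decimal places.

A: p*_A = 1 − 0.73/1.13 = 0.3540.
B: p*_B = 1 − 0.18/0.89 = 0.7978.
B is higher at 0.7978.

B, 0.80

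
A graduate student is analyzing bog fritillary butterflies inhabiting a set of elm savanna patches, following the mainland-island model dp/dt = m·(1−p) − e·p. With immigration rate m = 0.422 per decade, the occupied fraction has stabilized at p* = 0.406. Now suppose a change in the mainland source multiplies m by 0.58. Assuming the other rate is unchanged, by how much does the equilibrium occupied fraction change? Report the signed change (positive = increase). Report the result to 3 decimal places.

-0.122

Balance m(1−p*) = e·p* gives e = m(1−p*)/p* = 0.422×0.59400/0.40600 = 0.61741.
New p* = m/(m+e) = 0.24476/(0.24476+0.61741) = 0.28389.
Δp* = 0.28389 − 0.40600 = -0.12211.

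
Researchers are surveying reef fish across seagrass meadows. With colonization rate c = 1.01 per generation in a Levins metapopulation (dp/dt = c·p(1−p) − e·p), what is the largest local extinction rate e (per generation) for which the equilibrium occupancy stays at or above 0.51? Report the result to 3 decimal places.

1 − e/c ≥ 0.51 ⇒ e ≤ c(1 − 0.51) = 1.01 × 0.4900.
e_max = 0.4949.

0.495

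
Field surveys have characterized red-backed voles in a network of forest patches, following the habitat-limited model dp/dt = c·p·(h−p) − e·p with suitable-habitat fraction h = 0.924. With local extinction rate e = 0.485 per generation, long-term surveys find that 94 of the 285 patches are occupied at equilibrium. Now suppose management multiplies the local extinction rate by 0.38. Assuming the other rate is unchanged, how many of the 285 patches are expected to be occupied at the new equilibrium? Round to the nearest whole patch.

Observed p* = 94/285 = 0.32982.
Balance c(h−p*) = e gives c = e/(0.924 − 0.32982) = 0.485/0.59418 = 0.81625.
New p* = 0.924 − e/c = 0.924 − 0.18430/0.81625 = 0.69821.
Expected occupied = 285 × 0.69821 = 198.99 ≈ 199.

199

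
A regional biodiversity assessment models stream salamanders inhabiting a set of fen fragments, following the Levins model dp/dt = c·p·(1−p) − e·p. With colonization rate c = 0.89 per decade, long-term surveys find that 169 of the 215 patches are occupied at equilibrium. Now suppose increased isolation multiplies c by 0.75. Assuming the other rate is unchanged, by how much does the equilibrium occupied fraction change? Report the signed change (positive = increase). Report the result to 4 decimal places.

-0.0713

Observed p* = 169/215 = 0.78605.
Balance c(1−p*) = e gives e = 0.89×(1 − 0.78605) = 0.19042.
New p* = 1 − e/c = 1 − 0.19042/0.66750 = 0.71473.
Δp* = 0.71473 − 0.78605 = -0.07132.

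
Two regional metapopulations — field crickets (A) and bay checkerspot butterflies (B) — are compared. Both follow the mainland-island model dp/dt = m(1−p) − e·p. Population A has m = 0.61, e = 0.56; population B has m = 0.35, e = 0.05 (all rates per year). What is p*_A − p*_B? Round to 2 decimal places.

-0.35

A: p*_A = m/(m+e) = 0.61/1.1700 = 0.5214.
B: p*_B = 0.35/0.4000 = 0.8750.
p*_A − p*_B = 0.5214 − 0.8750 = -0.3536.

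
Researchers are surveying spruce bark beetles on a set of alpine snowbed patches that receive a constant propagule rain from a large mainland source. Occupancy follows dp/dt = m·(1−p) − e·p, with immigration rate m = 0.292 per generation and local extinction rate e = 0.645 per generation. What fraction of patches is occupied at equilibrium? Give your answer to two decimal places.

0.31

At equilibrium the propagule rain into empty patches balances local extinction: m(1−p*) = e·p*.
p* = m/(m+e) = 0.292/(0.292+0.645) = 0.292/0.9370 = 0.3116.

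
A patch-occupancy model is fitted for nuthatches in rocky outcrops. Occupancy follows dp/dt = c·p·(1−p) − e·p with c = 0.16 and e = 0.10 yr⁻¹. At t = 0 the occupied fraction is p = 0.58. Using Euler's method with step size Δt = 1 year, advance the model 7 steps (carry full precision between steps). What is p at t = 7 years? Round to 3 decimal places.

0.485

Update rule: p ← p + [c·p·(1−p) − e·p]·Δt with Δt = 1.
step 1: Δp = -0.01902, p = 0.56098
step 2: Δp = -0.01669, p = 0.54428
step 3: Δp = -0.01474, p = 0.52954
step 4: Δp = -0.01309, p = 0.51645
step 5: Δp = -0.01169, p = 0.50476
step 6: Δp = -0.01048, p = 0.49428
step 7: Δp = -0.00943, p = 0.48485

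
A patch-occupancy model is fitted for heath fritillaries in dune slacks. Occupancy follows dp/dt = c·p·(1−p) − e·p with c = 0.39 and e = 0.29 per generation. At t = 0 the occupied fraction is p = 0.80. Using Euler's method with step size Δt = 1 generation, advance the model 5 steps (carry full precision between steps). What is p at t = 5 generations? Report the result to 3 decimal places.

Update rule: p ← p + [c·p·(1−p) − e·p]·Δt with Δt = 1.
step 1: Δp = -0.16960, p = 0.63040
step 2: Δp = -0.09195, p = 0.53845
step 3: Δp = -0.05923, p = 0.47922
step 4: Δp = -0.04164, p = 0.43758
step 5: Δp = -0.03092, p = 0.40666

0.407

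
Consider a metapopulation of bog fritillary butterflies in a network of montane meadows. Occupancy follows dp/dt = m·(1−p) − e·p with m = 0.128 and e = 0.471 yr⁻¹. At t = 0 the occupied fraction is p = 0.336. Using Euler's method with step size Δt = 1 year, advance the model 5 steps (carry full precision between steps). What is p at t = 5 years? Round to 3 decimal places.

0.215

Update rule: p ← p + [m·(1−p) − e·p]·Δt with Δt = 1.
step 1: Δp = -0.07326, p = 0.26274
step 2: Δp = -0.02938, p = 0.23336
step 3: Δp = -0.01178, p = 0.22158
step 4: Δp = -0.00472, p = 0.21685
step 5: Δp = -0.00189, p = 0.21496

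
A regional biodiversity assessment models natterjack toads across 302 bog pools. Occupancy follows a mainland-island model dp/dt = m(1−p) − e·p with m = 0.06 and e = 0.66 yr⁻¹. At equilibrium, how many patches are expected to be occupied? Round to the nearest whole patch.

25

p* = m/(m+e) = 0.06/0.7200 = 0.0833.
Expected occupied patches = N × p* = 302 × 0.0833 = 25.17 ≈ 25.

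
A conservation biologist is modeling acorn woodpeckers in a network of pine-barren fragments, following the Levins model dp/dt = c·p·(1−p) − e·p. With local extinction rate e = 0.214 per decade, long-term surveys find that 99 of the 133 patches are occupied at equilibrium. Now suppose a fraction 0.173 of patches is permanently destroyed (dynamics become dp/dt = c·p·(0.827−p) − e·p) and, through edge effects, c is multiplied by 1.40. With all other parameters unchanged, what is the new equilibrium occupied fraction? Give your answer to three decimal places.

Observed p* = 99/133 = 0.74436.
Balance c(1−p*) = e gives c = e/(1 − 0.74436) = 0.214/0.25564 = 0.83711.
New p* = 0.827 − e/c = 0.827 − 0.21400/1.17195 = 0.64440.

0.644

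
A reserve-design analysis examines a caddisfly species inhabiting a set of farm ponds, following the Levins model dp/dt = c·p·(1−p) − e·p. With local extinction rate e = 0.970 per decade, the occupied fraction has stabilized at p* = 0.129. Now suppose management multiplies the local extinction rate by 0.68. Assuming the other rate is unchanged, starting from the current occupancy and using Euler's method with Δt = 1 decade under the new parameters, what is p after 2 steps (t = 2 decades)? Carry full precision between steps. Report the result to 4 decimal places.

0.2140

Balance c(1−p*) = e gives c = e/(1 − 0.12900) = 0.970/0.87100 = 1.11366.
Starting from p₀ = 0.12900; update p ← p + (dp/dt)·Δt with the new parameters.
t = 1: p = 0.12900 + (+0.04004) = 0.16904
t = 2: p = 0.16904 + (+0.04493) = 0.21397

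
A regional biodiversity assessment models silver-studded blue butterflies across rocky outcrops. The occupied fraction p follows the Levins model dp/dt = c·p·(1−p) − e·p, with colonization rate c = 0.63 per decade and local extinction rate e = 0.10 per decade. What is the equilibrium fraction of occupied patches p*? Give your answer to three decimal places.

Setting dp/dt = 0 and dividing through by p* gives c·(1−p*) = e.
So p* = 1 − e/c = 1 − 0.10/0.63 = 1 − 0.1587 = 0.8413.

0.841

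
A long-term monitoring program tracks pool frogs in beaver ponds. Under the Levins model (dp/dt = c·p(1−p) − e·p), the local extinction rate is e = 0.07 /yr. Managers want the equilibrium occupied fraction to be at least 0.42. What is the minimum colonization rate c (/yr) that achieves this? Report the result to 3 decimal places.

0.121

p* = 1 − e/c ≥ 0.42 requires e/c ≤ 0.5800, i.e. c ≥ e/0.5800.
c_min = 0.07/0.5800 = 0.1207.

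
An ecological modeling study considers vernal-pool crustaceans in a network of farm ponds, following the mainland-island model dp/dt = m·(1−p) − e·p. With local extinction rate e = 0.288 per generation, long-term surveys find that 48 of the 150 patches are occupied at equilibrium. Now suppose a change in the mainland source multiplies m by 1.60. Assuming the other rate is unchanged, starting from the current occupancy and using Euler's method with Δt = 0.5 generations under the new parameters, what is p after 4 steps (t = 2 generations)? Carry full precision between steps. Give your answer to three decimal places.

Observed p* = 48/150 = 0.32000.
Balance m(1−p*) = e·p* gives m = e·p*/(1−p*) = 0.288×0.32000/0.68000 = 0.13553.
Starting from p₀ = 0.32000; update p ← p + (dp/dt)·Δt with the new parameters.
p: 0.32000 → 0.34765  (Δp = +0.02765)
p: 0.34765 → 0.36832  (Δp = +0.02067)
p: 0.36832 → 0.38377  (Δp = +0.01545)
p: 0.38377 → 0.39532  (Δp = +0.01155)

0.395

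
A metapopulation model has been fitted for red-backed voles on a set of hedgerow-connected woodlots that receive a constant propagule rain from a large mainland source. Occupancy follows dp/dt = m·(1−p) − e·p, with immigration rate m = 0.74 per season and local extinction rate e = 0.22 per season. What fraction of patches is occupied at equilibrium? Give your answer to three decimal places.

0.771

At equilibrium the propagule rain into empty patches balances local extinction: m(1−p*) = e·p*.
p* = m/(m+e) = 0.74/(0.74+0.22) = 0.74/0.9600 = 0.7708.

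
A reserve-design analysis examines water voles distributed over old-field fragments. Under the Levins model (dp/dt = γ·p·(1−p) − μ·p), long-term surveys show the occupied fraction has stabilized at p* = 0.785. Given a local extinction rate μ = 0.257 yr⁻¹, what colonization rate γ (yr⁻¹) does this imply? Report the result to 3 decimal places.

1.195

At equilibrium γ(1−p*) = μ, so γ = μ/(1−p*).
γ = 0.257/(1 − 0.785) = 0.257/0.2150 = 1.1953.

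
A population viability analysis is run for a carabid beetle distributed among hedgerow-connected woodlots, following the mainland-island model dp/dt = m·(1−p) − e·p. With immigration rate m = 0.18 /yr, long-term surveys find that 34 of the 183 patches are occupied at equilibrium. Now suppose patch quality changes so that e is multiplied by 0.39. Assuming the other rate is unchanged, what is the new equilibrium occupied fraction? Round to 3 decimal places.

0.369

Observed p* = 34/183 = 0.18579.
Balance m(1−p*) = e·p* gives e = m(1−p*)/p* = 0.18×0.81421/0.18579 = 0.78884.
New p* = m/(m+e) = 0.18000/(0.18000+0.30765) = 0.36912.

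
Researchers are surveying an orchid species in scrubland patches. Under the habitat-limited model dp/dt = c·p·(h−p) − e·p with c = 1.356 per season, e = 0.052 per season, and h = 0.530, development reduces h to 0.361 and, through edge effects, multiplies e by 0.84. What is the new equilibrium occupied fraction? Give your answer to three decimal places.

0.329

Before: p* = h − e/c = 0.530 − 0.052/1.356 = 0.530 − 0.0383 = 0.4917.
After: c = 1.356, e = 0.04368, h = 0.361; p* = 0.361 − 0.04368/1.356 = 0.3288.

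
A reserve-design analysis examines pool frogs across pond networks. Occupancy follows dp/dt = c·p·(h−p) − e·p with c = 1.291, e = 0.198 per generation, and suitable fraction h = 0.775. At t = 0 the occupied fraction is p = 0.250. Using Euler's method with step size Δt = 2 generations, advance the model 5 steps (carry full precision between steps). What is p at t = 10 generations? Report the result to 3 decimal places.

0.613

Update rule: p ← p + [c·p·(h−p) − e·p]·Δt with Δt = 2.
  1  |  dp/dt·Δt = +0.239888  |  p_1 = 0.489888
  2  |  dp/dt·Δt = +0.166640  |  p_2 = 0.656528
  3  |  dp/dt·Δt = -0.059156  |  p_3 = 0.597371
  4  |  dp/dt·Δt = +0.037417  |  p_4 = 0.634789
  5  |  dp/dt·Δt = -0.021567  |  p_5 = 0.613222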